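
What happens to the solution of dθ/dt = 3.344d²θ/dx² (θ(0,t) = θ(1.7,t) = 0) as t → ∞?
θ → 0. Heat diffuses out through both boundaries.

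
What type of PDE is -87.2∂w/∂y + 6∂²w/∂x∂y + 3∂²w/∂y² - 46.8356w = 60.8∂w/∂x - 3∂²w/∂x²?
Rewriting in standard form: 3∂²w/∂x² + 6∂²w/∂x∂y + 3∂²w/∂y² - 60.8∂w/∂x - 87.2∂w/∂y - 46.8356w = 0. With A = 3, B = 6, C = 3, the discriminant is 0. This is a parabolic PDE.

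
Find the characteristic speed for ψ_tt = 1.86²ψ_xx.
Speed = 1.86. Information travels along characteristics x = x₀ ± 1.86t.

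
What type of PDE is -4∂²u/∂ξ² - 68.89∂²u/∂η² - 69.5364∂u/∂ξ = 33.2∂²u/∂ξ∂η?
Rewriting in standard form: -4∂²u/∂ξ² - 33.2∂²u/∂ξ∂η - 68.89∂²u/∂η² - 69.5364∂u/∂ξ = 0. With A = -4, B = -33.2, C = -68.89, the discriminant is 0. This is a parabolic PDE.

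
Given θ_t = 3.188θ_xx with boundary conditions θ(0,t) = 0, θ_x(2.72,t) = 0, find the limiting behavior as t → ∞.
θ → 0. Heat escapes through the Dirichlet boundary.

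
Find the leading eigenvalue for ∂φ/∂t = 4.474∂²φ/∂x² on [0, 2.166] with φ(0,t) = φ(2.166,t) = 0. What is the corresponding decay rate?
Eigenvalues: λₙ = 4.474n²π²/2.166².
First three modes:
  n=1: λ₁ = 4.474π²/2.166² ≈ 9.412
  n=2: λ₂ = 17.896π²/2.166² ≈ 37.648 (4× faster decay)
  n=3: λ₃ = 40.266π²/2.166² ≈ 84.707 (9× faster decay)
As t → ∞, higher modes decay exponentially faster. The n=1 mode dominates: φ ~ c₁ sin(πx/2.166) e^{-λ₁t}.
Decay rate: λ₁ = 4.474π²/2.166² ≈ 9.412.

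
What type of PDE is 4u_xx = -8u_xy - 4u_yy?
Rewriting in standard form: 4u_xx + 8u_xy + 4u_yy = 0. With A = 4, B = 8, C = 4, the discriminant is 0. This is a parabolic PDE.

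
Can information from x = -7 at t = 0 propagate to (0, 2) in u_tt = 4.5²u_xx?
Yes. The domain of dependence is [-9, 9], and -7 ∈ [-9, 9].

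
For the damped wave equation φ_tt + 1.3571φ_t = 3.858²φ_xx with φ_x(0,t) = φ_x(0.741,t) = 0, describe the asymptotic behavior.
φ → constant (steady state). Damping (γ=1.3571) dissipates the nonconstant modes; with Neumann BCs the spatial average obeys M''+γM'=0 and tends to a finite limit.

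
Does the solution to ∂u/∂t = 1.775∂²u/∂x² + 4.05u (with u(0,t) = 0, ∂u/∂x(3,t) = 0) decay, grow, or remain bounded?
u grows unboundedly. Reaction dominates diffusion (r=4.05 > κπ²/(4L²)≈0.49); solution grows exponentially.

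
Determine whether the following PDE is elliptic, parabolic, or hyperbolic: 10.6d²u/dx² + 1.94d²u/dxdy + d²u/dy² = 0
Coefficients: A = 10.6, B = 1.94, C = 1. B² - 4AC = -38.6364, which is negative, so the equation is elliptic.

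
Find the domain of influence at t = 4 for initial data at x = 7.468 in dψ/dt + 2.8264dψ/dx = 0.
At x = 18.7736. The characteristic carries data from (7.468, 0) to (18.7736, 4).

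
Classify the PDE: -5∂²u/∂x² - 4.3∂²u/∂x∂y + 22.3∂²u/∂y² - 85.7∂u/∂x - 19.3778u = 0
A = -5, B = -4.3, C = 22.3. Discriminant B² - 4AC = 464.49. Since 464.49 > 0, hyperbolic.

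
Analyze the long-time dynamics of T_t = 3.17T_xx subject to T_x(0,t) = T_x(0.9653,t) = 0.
Long-time behavior: T → constant (steady state). Heat is conserved (no flux at boundaries); solution approaches the spatial average.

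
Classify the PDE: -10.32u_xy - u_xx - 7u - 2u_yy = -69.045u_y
Rewriting in standard form: -u_xx - 10.32u_xy - 2u_yy + 69.045u_y - 7u = 0. A = -1, B = -10.32, C = -2. Discriminant B² - 4AC = 98.5024. Since 98.5024 > 0, hyperbolic.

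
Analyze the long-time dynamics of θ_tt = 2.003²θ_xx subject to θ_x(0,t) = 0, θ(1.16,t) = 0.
Long-time behavior: θ oscillates (no decay). Energy is conserved; the solution oscillates indefinitely as standing waves.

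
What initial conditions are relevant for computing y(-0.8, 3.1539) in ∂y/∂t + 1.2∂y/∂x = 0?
A single point: x = -4.58468. The characteristic through (-0.8, 3.1539) is x - 1.2t = const, so x = -0.8 - 1.2·3.1539 = -4.58468.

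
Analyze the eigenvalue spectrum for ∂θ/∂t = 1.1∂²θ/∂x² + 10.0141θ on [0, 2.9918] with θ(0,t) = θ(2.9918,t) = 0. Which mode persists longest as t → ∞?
Eigenvalues: λₙ = 1.1n²π²/2.9918² - 10.0141.
First three modes:
  n=1: λ₁ = 1.1π²/2.9918² - 10.0141 ≈ -8.801
  n=2: λ₂ = 4.4π²/2.9918² - 10.0141 ≈ -5.162
  n=3: λ₃ = 9.9π²/2.9918² - 10.0141 ≈ 0.902
Since 1.1π²/2.9918² ≈ 1.213 < 10.0141, λ₁ < 0.
The n=1 mode grows fastest (−λₙ is largest for n=1) → dominates.
Asymptotic: θ ~ c₁ sin(πx/2.9918) e^{8.801t} (exponential growth at rate −λ₁ ≈ 8.801).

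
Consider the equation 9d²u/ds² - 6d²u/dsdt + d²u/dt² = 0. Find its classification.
Parabolic. (A = 9, B = -6, C = 1 gives B² - 4AC = 0.)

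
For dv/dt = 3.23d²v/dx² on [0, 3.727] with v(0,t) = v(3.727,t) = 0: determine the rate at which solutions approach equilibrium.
Eigenvalues: λₙ = 3.23n²π²/3.727².
First three modes:
  n=1: λ₁ = 3.23π²/3.727² ≈ 2.295
  n=2: λ₂ = 12.92π²/3.727² ≈ 9.18 (4× faster decay)
  n=3: λ₃ = 29.07π²/3.727² ≈ 20.655 (9× faster decay)
As t → ∞, higher modes decay exponentially faster. The n=1 mode dominates: v ~ c₁ sin(πx/3.727) e^{-λ₁t}.
Decay rate: λ₁ = 3.23π²/3.727² ≈ 2.295.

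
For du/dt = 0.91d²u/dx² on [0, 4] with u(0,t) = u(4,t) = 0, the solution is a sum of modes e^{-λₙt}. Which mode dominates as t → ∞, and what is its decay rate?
Eigenvalues: λₙ = 0.91n²π²/4².
First three modes:
  n=1: λ₁ = 0.91π²/4² ≈ 0.561
  n=2: λ₂ = 3.64π²/4² ≈ 2.245 (4× faster decay)
  n=3: λ₃ = 8.19π²/4² ≈ 5.052 (9× faster decay)
As t → ∞, higher modes decay exponentially faster. The n=1 mode dominates: u ~ c₁ sin(πx/4) e^{-λ₁t}.
Decay rate: λ₁ = 0.91π²/4² ≈ 0.561.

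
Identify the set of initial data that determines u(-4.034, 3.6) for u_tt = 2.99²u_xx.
Domain of dependence: [-14.798, 6.73]. Signals travel at speed 2.99, so data within |x - -4.034| ≤ 2.99·3.6 = 10.764 can reach the point.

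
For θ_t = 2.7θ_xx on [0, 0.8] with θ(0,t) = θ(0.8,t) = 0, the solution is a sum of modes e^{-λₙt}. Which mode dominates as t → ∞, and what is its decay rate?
Eigenvalues: λₙ = 2.7n²π²/0.8².
First three modes:
  n=1: λ₁ = 2.7π²/0.8² ≈ 41.637
  n=2: λ₂ = 10.8π²/0.8² ≈ 166.55 (4× faster decay)
  n=3: λ₃ = 24.3π²/0.8² ≈ 374.737 (9× faster decay)
As t → ∞, higher modes decay exponentially faster. The n=1 mode dominates: θ ~ c₁ sin(πx/0.8) e^{-λ₁t}.
Decay rate: λ₁ = 2.7π²/0.8² ≈ 41.637.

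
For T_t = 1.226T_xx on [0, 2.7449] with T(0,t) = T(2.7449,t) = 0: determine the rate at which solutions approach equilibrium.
Eigenvalues: λₙ = 1.226n²π²/2.7449².
First three modes:
  n=1: λ₁ = 1.226π²/2.7449² ≈ 1.606
  n=2: λ₂ = 4.904π²/2.7449² ≈ 6.424 (4× faster decay)
  n=3: λ₃ = 11.034π²/2.7449² ≈ 14.454 (9× faster decay)
As t → ∞, higher modes decay exponentially faster. The n=1 mode dominates: T ~ c₁ sin(πx/2.7449) e^{-λ₁t}.
Decay rate: λ₁ = 1.226π²/2.7449² ≈ 1.606.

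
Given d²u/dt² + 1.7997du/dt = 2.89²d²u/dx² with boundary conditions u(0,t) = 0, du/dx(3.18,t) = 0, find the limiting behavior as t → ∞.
u → 0. Damping (γ=1.7997) dissipates energy; oscillations decay exponentially.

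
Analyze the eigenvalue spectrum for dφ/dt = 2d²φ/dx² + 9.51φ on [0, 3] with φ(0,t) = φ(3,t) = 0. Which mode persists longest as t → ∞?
Eigenvalues: λₙ = 2n²π²/3² - 9.51.
First three modes:
  n=1: λ₁ = 2π²/3² - 9.51 ≈ -7.317
  n=2: λ₂ = 8π²/3² - 9.51 ≈ -0.737
  n=3: λ₃ = 18π²/3² - 9.51 ≈ 10.229
Since 2π²/3² ≈ 2.193 < 9.51, λ₁ < 0.
The n=1 mode grows fastest (−λₙ is largest for n=1) → dominates.
Asymptotic: φ ~ c₁ sin(πx/3) e^{7.317t} (exponential growth at rate −λ₁ ≈ 7.317).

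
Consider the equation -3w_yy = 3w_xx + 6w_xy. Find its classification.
Rewriting in standard form: -3w_xx - 6w_xy - 3w_yy = 0. Parabolic. (A = -3, B = -6, C = -3 gives B² - 4AC = 0.)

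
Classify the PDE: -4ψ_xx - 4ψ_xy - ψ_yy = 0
A = -4, B = -4, C = -1. Discriminant B² - 4AC = 0. Since 0 = 0, parabolic.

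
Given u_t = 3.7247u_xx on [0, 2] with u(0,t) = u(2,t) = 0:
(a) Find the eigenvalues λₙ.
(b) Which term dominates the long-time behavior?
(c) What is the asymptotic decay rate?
Eigenvalues: λₙ = 3.7247n²π²/2².
First three modes:
  n=1: λ₁ = 3.7247π²/2² ≈ 9.19
  n=2: λ₂ = 14.8988π²/2² ≈ 36.761 (4× faster decay)
  n=3: λ₃ = 33.5223π²/2² ≈ 82.713 (9× faster decay)
As t → ∞, higher modes decay exponentially faster. The n=1 mode dominates: u ~ c₁ sin(πx/2) e^{-λ₁t}.
Decay rate: λ₁ = 3.7247π²/2² ≈ 9.19.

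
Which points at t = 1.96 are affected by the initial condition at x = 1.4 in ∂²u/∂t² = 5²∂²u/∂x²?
Domain of influence: [-8.4, 11.2]. Data at x = 1.4 spreads outward at speed 5.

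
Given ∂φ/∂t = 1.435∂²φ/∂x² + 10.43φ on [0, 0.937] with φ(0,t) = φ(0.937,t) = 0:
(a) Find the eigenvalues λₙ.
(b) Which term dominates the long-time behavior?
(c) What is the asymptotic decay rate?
Eigenvalues: λₙ = 1.435n²π²/0.937² - 10.43.
First three modes:
  n=1: λ₁ = 1.435π²/0.937² - 10.43 ≈ 5.701
  n=2: λ₂ = 5.74π²/0.937² - 10.43 ≈ 54.096
  n=3: λ₃ = 12.915π²/0.937² - 10.43 ≈ 134.753
Since 1.435π²/0.937² ≈ 16.131 > 10.43, all λₙ > 0.
The n=1 mode decays slowest → dominates as t → ∞.
Asymptotic: φ ~ c₁ sin(πx/0.937) e^{-λ₁t} with decay rate λ₁ ≈ 5.701.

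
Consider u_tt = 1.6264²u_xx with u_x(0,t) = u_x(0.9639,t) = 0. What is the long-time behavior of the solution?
As t → ∞, u oscillates about a mean that drifts linearly in t (generically unbounded; no decay). There is no damping, so the nonconstant modes persist as standing waves (energy conserved, no decay). But with Neumann conditions at both ends the constant mode has eigenvalue 0: the spatial mean M(t) of u satisfies M'' = 0, so M(t) = M(0) + M'(0)·t. Unless the initial velocity has zero mean (∫u_t(x,0)dx = 0), the solution grows linearly in t (unbounded, though not exponentially); if it does have zero mean, the solution stays bounded and simply oscillates.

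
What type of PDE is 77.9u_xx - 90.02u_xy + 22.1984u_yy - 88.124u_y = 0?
With A = 77.9, B = -90.02, C = 22.1984, the discriminant is 1186.57896. This is a hyperbolic PDE.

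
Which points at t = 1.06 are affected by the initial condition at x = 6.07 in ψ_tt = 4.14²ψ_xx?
Domain of influence: [1.6816, 10.4584]. Data at x = 6.07 spreads outward at speed 4.14.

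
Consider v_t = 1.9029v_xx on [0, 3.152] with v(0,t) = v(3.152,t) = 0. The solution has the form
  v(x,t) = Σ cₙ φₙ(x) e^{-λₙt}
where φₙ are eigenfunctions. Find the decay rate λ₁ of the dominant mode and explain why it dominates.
Eigenvalues: λₙ = 1.9029n²π²/3.152².
First three modes:
  n=1: λ₁ = 1.9029π²/3.152² ≈ 1.89
  n=2: λ₂ = 7.6116π²/3.152² ≈ 7.561 (4× faster decay)
  n=3: λ₃ = 17.1261π²/3.152² ≈ 17.013 (9× faster decay)
As t → ∞, higher modes decay exponentially faster. The n=1 mode dominates: v ~ c₁ sin(πx/3.152) e^{-λ₁t}.
Decay rate: λ₁ = 1.9029π²/3.152² ≈ 1.89.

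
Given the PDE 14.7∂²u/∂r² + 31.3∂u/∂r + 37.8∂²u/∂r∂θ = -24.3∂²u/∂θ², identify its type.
Rewriting in standard form: 14.7∂²u/∂r² + 37.8∂²u/∂r∂θ + 24.3∂²u/∂θ² + 31.3∂u/∂r = 0. The second-order coefficients are A = 14.7, B = 37.8, C = 24.3. Since B² - 4AC = 0 = 0, this is a parabolic PDE.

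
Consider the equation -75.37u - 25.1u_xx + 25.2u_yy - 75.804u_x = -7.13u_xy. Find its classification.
Rewriting in standard form: -25.1u_xx + 7.13u_xy + 25.2u_yy - 75.804u_x - 75.37u = 0. Hyperbolic. (A = -25.1, B = 7.13, C = 25.2 gives B² - 4AC = 2580.9169.)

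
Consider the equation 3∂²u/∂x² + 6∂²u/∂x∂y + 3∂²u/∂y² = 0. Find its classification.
Parabolic. (A = 3, B = 6, C = 3 gives B² - 4AC = 0.)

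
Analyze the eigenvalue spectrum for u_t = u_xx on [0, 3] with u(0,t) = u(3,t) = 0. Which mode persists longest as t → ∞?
Eigenvalues: λₙ = n²π²/3².
First three modes:
  n=1: λ₁ = π²/3² ≈ 1.097
  n=2: λ₂ = 4π²/3² ≈ 4.386 (4× faster decay)
  n=3: λ₃ = 9π²/3² ≈ 9.87 (9× faster decay)
As t → ∞, higher modes decay exponentially faster. The n=1 mode dominates: u ~ c₁ sin(πx/3) e^{-λ₁t}.
Decay rate: λ₁ = π²/3² ≈ 1.097.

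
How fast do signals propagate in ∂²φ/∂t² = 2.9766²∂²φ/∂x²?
Speed = 2.9766. Information travels along characteristics x = x₀ ± 2.9766t.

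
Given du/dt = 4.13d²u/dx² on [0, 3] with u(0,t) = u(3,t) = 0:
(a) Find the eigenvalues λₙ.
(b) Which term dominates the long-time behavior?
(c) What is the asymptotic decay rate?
Eigenvalues: λₙ = 4.13n²π²/3².
First three modes:
  n=1: λ₁ = 4.13π²/3² ≈ 4.529
  n=2: λ₂ = 16.52π²/3² ≈ 18.116 (4× faster decay)
  n=3: λ₃ = 37.17π²/3² ≈ 40.761 (9× faster decay)
As t → ∞, higher modes decay exponentially faster. The n=1 mode dominates: u ~ c₁ sin(πx/3) e^{-λ₁t}.
Decay rate: λ₁ = 4.13π²/3² ≈ 4.529.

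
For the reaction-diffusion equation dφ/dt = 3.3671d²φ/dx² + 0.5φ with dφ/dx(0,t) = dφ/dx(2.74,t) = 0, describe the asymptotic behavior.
φ grows unboundedly. With Neumann BCs the constant mode has diffusion eigenvalue 0, so any r > 0 makes it grow like e^(0.5t); solution grows exponentially.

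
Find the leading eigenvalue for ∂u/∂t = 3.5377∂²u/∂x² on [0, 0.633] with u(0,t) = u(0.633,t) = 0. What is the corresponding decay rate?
Eigenvalues: λₙ = 3.5377n²π²/0.633².
First three modes:
  n=1: λ₁ = 3.5377π²/0.633² ≈ 87.139
  n=2: λ₂ = 14.1508π²/0.633² ≈ 348.557 (4× faster decay)
  n=3: λ₃ = 31.8393π²/0.633² ≈ 784.252 (9× faster decay)
As t → ∞, higher modes decay exponentially faster. The n=1 mode dominates: u ~ c₁ sin(πx/0.633) e^{-λ₁t}.
Decay rate: λ₁ = 3.5377π²/0.633² ≈ 87.139.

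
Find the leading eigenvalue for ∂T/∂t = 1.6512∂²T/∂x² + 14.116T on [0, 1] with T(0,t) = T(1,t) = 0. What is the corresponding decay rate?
Eigenvalues: λₙ = 1.6512n²π²/1² - 14.116.
First three modes:
  n=1: λ₁ = 1.6512π² - 14.116 ≈ 2.181
  n=2: λ₂ = 6.6048π² - 14.116 ≈ 51.071
  n=3: λ₃ = 14.8608π² - 14.116 ≈ 132.554
Since 1.6512π² ≈ 16.297 > 14.116, all λₙ > 0.
The n=1 mode decays slowest → dominates as t → ∞.
Asymptotic: T ~ c₁ sin(πx/1) e^{-λ₁t} with decay rate λ₁ ≈ 2.181.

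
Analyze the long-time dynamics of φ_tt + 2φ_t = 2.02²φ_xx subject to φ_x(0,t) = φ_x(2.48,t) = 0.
Long-time behavior: φ → constant (steady state). Damping (γ=2) dissipates the nonconstant modes; with Neumann BCs the spatial average obeys M''+γM'=0 and tends to a finite limit.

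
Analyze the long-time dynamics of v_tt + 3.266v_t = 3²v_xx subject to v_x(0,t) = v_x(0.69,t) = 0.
Long-time behavior: v → constant (steady state). Damping (γ=3.266) dissipates the nonconstant modes; with Neumann BCs the spatial average obeys M''+γM'=0 and tends to a finite limit.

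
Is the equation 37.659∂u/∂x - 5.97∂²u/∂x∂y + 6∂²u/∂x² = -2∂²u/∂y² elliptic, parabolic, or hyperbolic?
Rewriting in standard form: 6∂²u/∂x² - 5.97∂²u/∂x∂y + 2∂²u/∂y² + 37.659∂u/∂x = 0. Computing B² - 4AC with A = 6, B = -5.97, C = 2: discriminant = -12.3591 (negative). Answer: elliptic.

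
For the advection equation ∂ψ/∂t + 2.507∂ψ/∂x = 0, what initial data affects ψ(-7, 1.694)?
A single point: x = -11.246858. The characteristic through (-7, 1.694) is x - 2.507t = const, so x = -7 - 2.507·1.694 = -11.246858.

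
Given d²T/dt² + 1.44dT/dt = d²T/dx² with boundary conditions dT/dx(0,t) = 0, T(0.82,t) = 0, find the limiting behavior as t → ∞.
T → 0. Damping (γ=1.44) dissipates energy; oscillations decay exponentially.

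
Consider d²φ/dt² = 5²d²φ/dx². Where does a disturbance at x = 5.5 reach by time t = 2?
Domain of influence: [-4.5, 15.5]. Data at x = 5.5 spreads outward at speed 5.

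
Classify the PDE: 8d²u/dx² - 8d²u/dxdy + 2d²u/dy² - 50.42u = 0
A = 8, B = -8, C = 2. Discriminant B² - 4AC = 0. Since 0 = 0, parabolic.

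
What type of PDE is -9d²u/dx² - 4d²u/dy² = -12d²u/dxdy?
Rewriting in standard form: -9d²u/dx² + 12d²u/dxdy - 4d²u/dy² = 0. With A = -9, B = 12, C = -4, the discriminant is 0. This is a parabolic PDE.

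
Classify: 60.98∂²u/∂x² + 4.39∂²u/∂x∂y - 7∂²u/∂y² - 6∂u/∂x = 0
Hyperbolic (discriminant = 1726.7121).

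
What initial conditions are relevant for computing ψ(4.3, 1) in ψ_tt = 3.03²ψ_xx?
Domain of dependence: [1.27, 7.33]. Signals travel at speed 3.03, so data within |x - 4.3| ≤ 3.03·1 = 3.03 can reach the point.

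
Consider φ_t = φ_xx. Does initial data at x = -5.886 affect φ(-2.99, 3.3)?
Yes, for any finite x. The heat equation has infinite propagation speed, so all initial data affects all points at any t > 0.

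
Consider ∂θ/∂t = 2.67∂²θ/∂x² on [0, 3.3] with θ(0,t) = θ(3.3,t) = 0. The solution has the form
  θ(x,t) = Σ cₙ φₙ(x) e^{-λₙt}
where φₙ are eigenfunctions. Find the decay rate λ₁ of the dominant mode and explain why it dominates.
Eigenvalues: λₙ = 2.67n²π²/3.3².
First three modes:
  n=1: λ₁ = 2.67π²/3.3² ≈ 2.42
  n=2: λ₂ = 10.68π²/3.3² ≈ 9.679 (4× faster decay)
  n=3: λ₃ = 24.03π²/3.3² ≈ 21.778 (9× faster decay)
As t → ∞, higher modes decay exponentially faster. The n=1 mode dominates: θ ~ c₁ sin(πx/3.3) e^{-λ₁t}.
Decay rate: λ₁ = 2.67π²/3.3² ≈ 2.42.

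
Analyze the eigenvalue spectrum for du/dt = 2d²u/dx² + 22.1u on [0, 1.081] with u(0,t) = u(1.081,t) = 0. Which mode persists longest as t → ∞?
Eigenvalues: λₙ = 2n²π²/1.081² - 22.1.
First three modes:
  n=1: λ₁ = 2π²/1.081² - 22.1 ≈ -5.208
  n=2: λ₂ = 8π²/1.081² - 22.1 ≈ 45.468
  n=3: λ₃ = 18π²/1.081² - 22.1 ≈ 129.927
Since 2π²/1.081² ≈ 16.892 < 22.1, λ₁ < 0.
The n=1 mode grows fastest (−λₙ is largest for n=1) → dominates.
Asymptotic: u ~ c₁ sin(πx/1.081) e^{5.208t} (exponential growth at rate −λ₁ ≈ 5.208).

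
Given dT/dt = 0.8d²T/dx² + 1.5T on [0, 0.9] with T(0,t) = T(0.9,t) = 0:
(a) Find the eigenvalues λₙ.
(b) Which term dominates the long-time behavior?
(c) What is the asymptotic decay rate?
Eigenvalues: λₙ = 0.8n²π²/0.9² - 1.5.
First three modes:
  n=1: λ₁ = 0.8π²/0.9² - 1.5 ≈ 8.248
  n=2: λ₂ = 3.2π²/0.9² - 1.5 ≈ 37.491
  n=3: λ₃ = 7.2π²/0.9² - 1.5 ≈ 86.23
Since 0.8π²/0.9² ≈ 9.748 > 1.5, all λₙ > 0.
The n=1 mode decays slowest → dominates as t → ∞.
Asymptotic: T ~ c₁ sin(πx/0.9) e^{-λ₁t} with decay rate λ₁ ≈ 8.248.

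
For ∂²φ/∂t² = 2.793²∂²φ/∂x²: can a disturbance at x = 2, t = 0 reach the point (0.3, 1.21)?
Yes. The domain of dependence is [-3.07953, 3.67953], and 2 ∈ [-3.07953, 3.67953].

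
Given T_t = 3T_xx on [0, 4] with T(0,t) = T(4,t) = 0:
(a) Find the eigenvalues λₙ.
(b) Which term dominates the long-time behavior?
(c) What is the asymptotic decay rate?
Eigenvalues: λₙ = 3n²π²/4².
First three modes:
  n=1: λ₁ = 3π²/4² ≈ 1.851
  n=2: λ₂ = 12π²/4² ≈ 7.402 (4× faster decay)
  n=3: λ₃ = 27π²/4² ≈ 16.655 (9× faster decay)
As t → ∞, higher modes decay exponentially faster. The n=1 mode dominates: T ~ c₁ sin(πx/4) e^{-λ₁t}.
Decay rate: λ₁ = 3π²/4² ≈ 1.851.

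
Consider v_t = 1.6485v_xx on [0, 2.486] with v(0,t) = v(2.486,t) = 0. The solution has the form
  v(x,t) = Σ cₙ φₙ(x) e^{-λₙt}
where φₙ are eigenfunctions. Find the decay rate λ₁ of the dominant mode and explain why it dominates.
Eigenvalues: λₙ = 1.6485n²π²/2.486².
First three modes:
  n=1: λ₁ = 1.6485π²/2.486² ≈ 2.633
  n=2: λ₂ = 6.594π²/2.486² ≈ 10.53 (4× faster decay)
  n=3: λ₃ = 14.8365π²/2.486² ≈ 23.693 (9× faster decay)
As t → ∞, higher modes decay exponentially faster. The n=1 mode dominates: v ~ c₁ sin(πx/2.486) e^{-λ₁t}.
Decay rate: λ₁ = 1.6485π²/2.486² ≈ 2.633.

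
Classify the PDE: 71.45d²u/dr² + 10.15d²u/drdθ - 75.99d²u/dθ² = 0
A = 71.45, B = 10.15, C = -75.99. Discriminant B² - 4AC = 21820.9645. Since 21820.9645 > 0, hyperbolic.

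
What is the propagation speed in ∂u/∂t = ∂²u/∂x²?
Infinite. The heat equation is parabolic, not hyperbolic, so disturbances propagate instantly.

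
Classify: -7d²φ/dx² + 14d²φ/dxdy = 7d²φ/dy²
Rewriting in standard form: -7d²φ/dx² + 14d²φ/dxdy - 7d²φ/dy² = 0. Parabolic (discriminant = 0).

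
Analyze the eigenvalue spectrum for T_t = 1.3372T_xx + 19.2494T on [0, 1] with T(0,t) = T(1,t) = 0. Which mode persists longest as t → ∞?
Eigenvalues: λₙ = 1.3372n²π²/1² - 19.2494.
First three modes:
  n=1: λ₁ = 1.3372π² - 19.2494 ≈ -6.052
  n=2: λ₂ = 5.3488π² - 19.2494 ≈ 33.541
  n=3: λ₃ = 12.0348π² - 19.2494 ≈ 99.529
Since 1.3372π² ≈ 13.198 < 19.2494, λ₁ < 0.
The n=1 mode grows fastest (−λₙ is largest for n=1) → dominates.
Asymptotic: T ~ c₁ sin(πx/1) e^{6.052t} (exponential growth at rate −λ₁ ≈ 6.052).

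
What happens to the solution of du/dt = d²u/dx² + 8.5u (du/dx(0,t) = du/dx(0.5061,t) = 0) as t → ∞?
u grows unboundedly. With Neumann BCs the constant mode has diffusion eigenvalue 0, so any r > 0 makes it grow like e^(8.5t); solution grows exponentially.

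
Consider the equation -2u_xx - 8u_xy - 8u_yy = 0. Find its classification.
Parabolic. (A = -2, B = -8, C = -8 gives B² - 4AC = 0.)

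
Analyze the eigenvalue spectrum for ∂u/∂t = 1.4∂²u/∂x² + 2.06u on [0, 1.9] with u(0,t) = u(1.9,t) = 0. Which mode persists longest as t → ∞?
Eigenvalues: λₙ = 1.4n²π²/1.9² - 2.06.
First three modes:
  n=1: λ₁ = 1.4π²/1.9² - 2.06 ≈ 1.768
  n=2: λ₂ = 5.6π²/1.9² - 2.06 ≈ 13.25
  n=3: λ₃ = 12.6π²/1.9² - 2.06 ≈ 32.388
Since 1.4π²/1.9² ≈ 3.828 > 2.06, all λₙ > 0.
The n=1 mode decays slowest → dominates as t → ∞.
Asymptotic: u ~ c₁ sin(πx/1.9) e^{-λ₁t} with decay rate λ₁ ≈ 1.768.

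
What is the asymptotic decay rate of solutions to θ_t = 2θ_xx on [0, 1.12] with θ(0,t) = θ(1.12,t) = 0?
Eigenvalues: λₙ = 2n²π²/1.12².
First three modes:
  n=1: λ₁ = 2π²/1.12² ≈ 15.736
  n=2: λ₂ = 8π²/1.12² ≈ 62.944 (4× faster decay)
  n=3: λ₃ = 18π²/1.12² ≈ 141.624 (9× faster decay)
As t → ∞, higher modes decay exponentially faster. The n=1 mode dominates: θ ~ c₁ sin(πx/1.12) e^{-λ₁t}.
Decay rate: λ₁ = 2π²/1.12² ≈ 15.736.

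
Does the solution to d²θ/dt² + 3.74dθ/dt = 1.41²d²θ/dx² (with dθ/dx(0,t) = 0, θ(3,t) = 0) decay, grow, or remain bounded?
θ → 0. Damping (γ=3.74) dissipates energy; oscillations decay exponentially.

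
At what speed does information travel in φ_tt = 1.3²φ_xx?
Speed = 1.3. Information travels along characteristics x = x₀ ± 1.3t.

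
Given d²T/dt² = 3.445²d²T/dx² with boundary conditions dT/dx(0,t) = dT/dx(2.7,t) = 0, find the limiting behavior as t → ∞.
T oscillates about a mean that drifts linearly in t (generically unbounded; no decay). There is no damping, so the nonconstant modes persist as standing waves (energy conserved, no decay). But with Neumann conditions at both ends the constant mode has eigenvalue 0: the spatial mean M(t) of T satisfies M'' = 0, so M(t) = M(0) + M'(0)·t. Unless the initial velocity has zero mean (∫T_t(x,0)dx = 0), the solution grows linearly in t (unbounded, though not exponentially); if it does have zero mean, the solution stays bounded and simply oscillates.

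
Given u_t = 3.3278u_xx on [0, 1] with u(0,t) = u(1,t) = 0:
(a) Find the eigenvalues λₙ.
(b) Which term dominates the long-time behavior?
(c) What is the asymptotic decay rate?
Eigenvalues: λₙ = 3.3278n²π².
First three modes:
  n=1: λ₁ = 3.3278π² ≈ 32.844
  n=2: λ₂ = 13.3112π² ≈ 131.376 (4× faster decay)
  n=3: λ₃ = 29.9502π² ≈ 295.597 (9× faster decay)
As t → ∞, higher modes decay exponentially faster. The n=1 mode dominates: u ~ c₁ sin(πx) e^{-λ₁t}.
Decay rate: λ₁ = 3.3278π² ≈ 32.844.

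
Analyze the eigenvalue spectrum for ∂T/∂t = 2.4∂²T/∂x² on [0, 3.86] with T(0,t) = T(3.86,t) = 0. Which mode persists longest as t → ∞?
Eigenvalues: λₙ = 2.4n²π²/3.86².
First three modes:
  n=1: λ₁ = 2.4π²/3.86² ≈ 1.59
  n=2: λ₂ = 9.6π²/3.86² ≈ 6.359 (4× faster decay)
  n=3: λ₃ = 21.6π²/3.86² ≈ 14.308 (9× faster decay)
As t → ∞, higher modes decay exponentially faster. The n=1 mode dominates: T ~ c₁ sin(πx/3.86) e^{-λ₁t}.
Decay rate: λ₁ = 2.4π²/3.86² ≈ 1.59.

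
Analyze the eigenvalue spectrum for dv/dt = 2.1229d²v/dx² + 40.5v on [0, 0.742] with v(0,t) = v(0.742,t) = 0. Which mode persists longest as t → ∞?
Eigenvalues: λₙ = 2.1229n²π²/0.742² - 40.5.
First three modes:
  n=1: λ₁ = 2.1229π²/0.742² - 40.5 ≈ -2.444
  n=2: λ₂ = 8.4916π²/0.742² - 40.5 ≈ 111.723
  n=3: λ₃ = 19.1061π²/0.742² - 40.5 ≈ 302.003
Since 2.1229π²/0.742² ≈ 38.056 < 40.5, λ₁ < 0.
The n=1 mode grows fastest (−λₙ is largest for n=1) → dominates.
Asymptotic: v ~ c₁ sin(πx/0.742) e^{2.444t} (exponential growth at rate −λ₁ ≈ 2.444).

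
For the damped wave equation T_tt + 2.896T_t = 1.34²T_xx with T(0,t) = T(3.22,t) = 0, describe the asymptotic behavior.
T → 0. Damping (γ=2.896) dissipates energy; oscillations decay exponentially.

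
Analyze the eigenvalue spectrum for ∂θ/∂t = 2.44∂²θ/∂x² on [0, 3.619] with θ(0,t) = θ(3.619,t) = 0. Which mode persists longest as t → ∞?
Eigenvalues: λₙ = 2.44n²π²/3.619².
First three modes:
  n=1: λ₁ = 2.44π²/3.619² ≈ 1.839
  n=2: λ₂ = 9.76π²/3.619² ≈ 7.355 (4× faster decay)
  n=3: λ₃ = 21.96π²/3.619² ≈ 16.548 (9× faster decay)
As t → ∞, higher modes decay exponentially faster. The n=1 mode dominates: θ ~ c₁ sin(πx/3.619) e^{-λ₁t}.
Decay rate: λ₁ = 2.44π²/3.619² ≈ 1.839.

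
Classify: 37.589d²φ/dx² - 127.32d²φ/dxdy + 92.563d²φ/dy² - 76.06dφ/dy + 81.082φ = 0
Hyperbolic (discriminant = 2292.979972).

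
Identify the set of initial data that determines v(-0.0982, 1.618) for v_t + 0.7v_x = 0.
A single point: x = -1.2308. The characteristic through (-0.0982, 1.618) is x - 0.7t = const, so x = -0.0982 - 0.7·1.618 = -1.2308.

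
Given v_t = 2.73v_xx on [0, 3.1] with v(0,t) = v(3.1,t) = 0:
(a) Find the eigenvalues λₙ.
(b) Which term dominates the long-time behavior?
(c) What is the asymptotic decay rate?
Eigenvalues: λₙ = 2.73n²π²/3.1².
First three modes:
  n=1: λ₁ = 2.73π²/3.1² ≈ 2.804
  n=2: λ₂ = 10.92π²/3.1² ≈ 11.215 (4× faster decay)
  n=3: λ₃ = 24.57π²/3.1² ≈ 25.234 (9× faster decay)
As t → ∞, higher modes decay exponentially faster. The n=1 mode dominates: v ~ c₁ sin(πx/3.1) e^{-λ₁t}.
Decay rate: λ₁ = 2.73π²/3.1² ≈ 2.804.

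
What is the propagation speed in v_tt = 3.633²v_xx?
Speed = 3.633. Information travels along characteristics x = x₀ ± 3.633t.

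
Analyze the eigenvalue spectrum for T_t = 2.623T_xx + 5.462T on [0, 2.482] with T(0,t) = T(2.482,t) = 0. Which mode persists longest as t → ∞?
Eigenvalues: λₙ = 2.623n²π²/2.482² - 5.462.
First three modes:
  n=1: λ₁ = 2.623π²/2.482² - 5.462 ≈ -1.26
  n=2: λ₂ = 10.492π²/2.482² - 5.462 ≈ 11.347
  n=3: λ₃ = 23.607π²/2.482² - 5.462 ≈ 32.359
Since 2.623π²/2.482² ≈ 4.202 < 5.462, λ₁ < 0.
The n=1 mode grows fastest (−λₙ is largest for n=1) → dominates.
Asymptotic: T ~ c₁ sin(πx/2.482) e^{1.26t} (exponential growth at rate −λ₁ ≈ 1.26).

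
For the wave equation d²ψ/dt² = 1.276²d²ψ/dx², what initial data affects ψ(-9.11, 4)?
Domain of dependence: [-14.214, -4.006]. Signals travel at speed 1.276, so data within |x - -9.11| ≤ 1.276·4 = 5.104 can reach the point.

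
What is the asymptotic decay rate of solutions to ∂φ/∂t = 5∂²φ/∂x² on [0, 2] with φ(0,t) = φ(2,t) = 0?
Eigenvalues: λₙ = 5n²π²/2².
First three modes:
  n=1: λ₁ = 5π²/2² ≈ 12.337
  n=2: λ₂ = 20π²/2² ≈ 49.348 (4× faster decay)
  n=3: λ₃ = 45π²/2² ≈ 111.033 (9× faster decay)
As t → ∞, higher modes decay exponentially faster. The n=1 mode dominates: φ ~ c₁ sin(πx/2) e^{-λ₁t}.
Decay rate: λ₁ = 5π²/2² ≈ 12.337.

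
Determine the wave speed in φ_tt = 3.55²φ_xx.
Speed = 3.55. Information travels along characteristics x = x₀ ± 3.55t.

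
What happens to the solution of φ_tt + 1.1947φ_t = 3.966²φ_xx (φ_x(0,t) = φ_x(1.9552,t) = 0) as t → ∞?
φ → constant (steady state). Damping (γ=1.1947) dissipates the nonconstant modes; with Neumann BCs the spatial average obeys M''+γM'=0 and tends to a finite limit.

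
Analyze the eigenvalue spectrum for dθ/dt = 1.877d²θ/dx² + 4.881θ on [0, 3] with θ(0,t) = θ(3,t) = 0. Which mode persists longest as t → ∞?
Eigenvalues: λₙ = 1.877n²π²/3² - 4.881.
First three modes:
  n=1: λ₁ = 1.877π²/3² - 4.881 ≈ -2.823
  n=2: λ₂ = 7.508π²/3² - 4.881 ≈ 3.352
  n=3: λ₃ = 16.893π²/3² - 4.881 ≈ 13.644
Since 1.877π²/3² ≈ 2.058 < 4.881, λ₁ < 0.
The n=1 mode grows fastest (−λₙ is largest for n=1) → dominates.
Asymptotic: θ ~ c₁ sin(πx/3) e^{2.823t} (exponential growth at rate −λ₁ ≈ 2.823).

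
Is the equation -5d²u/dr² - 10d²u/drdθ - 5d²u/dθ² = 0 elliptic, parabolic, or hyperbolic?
Computing B² - 4AC with A = -5, B = -10, C = -5: discriminant = 0 (zero). Answer: parabolic.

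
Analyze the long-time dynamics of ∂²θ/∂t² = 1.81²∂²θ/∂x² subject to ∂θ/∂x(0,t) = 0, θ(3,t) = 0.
Long-time behavior: θ oscillates (no decay). Energy is conserved; the solution oscillates indefinitely as standing waves.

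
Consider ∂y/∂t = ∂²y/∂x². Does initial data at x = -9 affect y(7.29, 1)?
Yes, for any finite x. The heat equation has infinite propagation speed, so all initial data affects all points at any t > 0.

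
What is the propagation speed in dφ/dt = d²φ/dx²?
Infinite. The heat equation is parabolic, not hyperbolic, so disturbances propagate instantly.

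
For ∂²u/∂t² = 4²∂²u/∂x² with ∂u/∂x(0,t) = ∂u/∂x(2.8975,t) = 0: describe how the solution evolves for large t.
u oscillates about a mean that drifts linearly in t (generically unbounded; no decay). There is no damping, so the nonconstant modes persist as standing waves (energy conserved, no decay). But with Neumann conditions at both ends the constant mode has eigenvalue 0: the spatial mean M(t) of u satisfies M'' = 0, so M(t) = M(0) + M'(0)·t. Unless the initial velocity has zero mean (∫u_t(x,0)dx = 0), the solution grows linearly in t (unbounded, though not exponentially); if it does have zero mean, the solution stays bounded and simply oscillates.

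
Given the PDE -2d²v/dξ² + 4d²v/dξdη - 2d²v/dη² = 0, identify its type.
The second-order coefficients are A = -2, B = 4, C = -2. Since B² - 4AC = 0 = 0, this is a parabolic PDE.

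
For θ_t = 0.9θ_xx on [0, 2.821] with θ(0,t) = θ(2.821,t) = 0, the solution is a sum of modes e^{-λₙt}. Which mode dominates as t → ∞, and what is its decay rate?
Eigenvalues: λₙ = 0.9n²π²/2.821².
First three modes:
  n=1: λ₁ = 0.9π²/2.821² ≈ 1.116
  n=2: λ₂ = 3.6π²/2.821² ≈ 4.465 (4× faster decay)
  n=3: λ₃ = 8.1π²/2.821² ≈ 10.046 (9× faster decay)
As t → ∞, higher modes decay exponentially faster. The n=1 mode dominates: θ ~ c₁ sin(πx/2.821) e^{-λ₁t}.
Decay rate: λ₁ = 0.9π²/2.821² ≈ 1.116.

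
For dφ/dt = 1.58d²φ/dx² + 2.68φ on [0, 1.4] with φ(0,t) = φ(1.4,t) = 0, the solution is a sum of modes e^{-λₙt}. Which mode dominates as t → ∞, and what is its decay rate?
Eigenvalues: λₙ = 1.58n²π²/1.4² - 2.68.
First three modes:
  n=1: λ₁ = 1.58π²/1.4² - 2.68 ≈ 5.276
  n=2: λ₂ = 6.32π²/1.4² - 2.68 ≈ 29.144
  n=3: λ₃ = 14.22π²/1.4² - 2.68 ≈ 68.925
Since 1.58π²/1.4² ≈ 7.956 > 2.68, all λₙ > 0.
The n=1 mode decays slowest → dominates as t → ∞.
Asymptotic: φ ~ c₁ sin(πx/1.4) e^{-λ₁t} with decay rate λ₁ ≈ 5.276.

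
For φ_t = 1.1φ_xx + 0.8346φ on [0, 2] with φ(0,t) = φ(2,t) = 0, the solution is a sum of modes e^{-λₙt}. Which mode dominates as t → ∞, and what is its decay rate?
Eigenvalues: λₙ = 1.1n²π²/2² - 0.8346.
First three modes:
  n=1: λ₁ = 1.1π²/2² - 0.8346 ≈ 1.88
  n=2: λ₂ = 4.4π²/2² - 0.8346 ≈ 10.022
  n=3: λ₃ = 9.9π²/2² - 0.8346 ≈ 23.593
Since 1.1π²/2² ≈ 2.714 > 0.8346, all λₙ > 0.
The n=1 mode decays slowest → dominates as t → ∞.
Asymptotic: φ ~ c₁ sin(πx/2) e^{-λ₁t} with decay rate λ₁ ≈ 1.88.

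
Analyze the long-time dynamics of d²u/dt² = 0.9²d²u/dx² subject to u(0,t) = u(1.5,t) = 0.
Long-time behavior: u oscillates (no decay). Energy is conserved; the solution oscillates indefinitely as standing waves.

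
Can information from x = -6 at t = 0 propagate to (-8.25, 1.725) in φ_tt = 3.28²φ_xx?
Yes. The domain of dependence is [-13.908, -2.592], and -6 ∈ [-13.908, -2.592].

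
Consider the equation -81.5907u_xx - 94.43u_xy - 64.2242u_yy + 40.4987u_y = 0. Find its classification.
Elliptic. (A = -81.5907, B = -94.43, C = -64.2242 gives B² - 4AC = -12043.36483976.)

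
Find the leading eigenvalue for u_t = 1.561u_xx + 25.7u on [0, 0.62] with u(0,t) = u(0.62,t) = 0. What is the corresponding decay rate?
Eigenvalues: λₙ = 1.561n²π²/0.62² - 25.7.
First three modes:
  n=1: λ₁ = 1.561π²/0.62² - 25.7 ≈ 14.379
  n=2: λ₂ = 6.244π²/0.62² - 25.7 ≈ 134.617
  n=3: λ₃ = 14.049π²/0.62² - 25.7 ≈ 335.013
Since 1.561π²/0.62² ≈ 40.079 > 25.7, all λₙ > 0.
The n=1 mode decays slowest → dominates as t → ∞.
Asymptotic: u ~ c₁ sin(πx/0.62) e^{-λ₁t} with decay rate λ₁ ≈ 14.379.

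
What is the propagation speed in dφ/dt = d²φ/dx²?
Infinite. The heat equation is parabolic, not hyperbolic, so disturbances propagate instantly.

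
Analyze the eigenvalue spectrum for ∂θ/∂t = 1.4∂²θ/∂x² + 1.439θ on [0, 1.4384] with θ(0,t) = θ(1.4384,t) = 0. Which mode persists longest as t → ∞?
Eigenvalues: λₙ = 1.4n²π²/1.4384² - 1.439.
First three modes:
  n=1: λ₁ = 1.4π²/1.4384² - 1.439 ≈ 5.239
  n=2: λ₂ = 5.6π²/1.4384² - 1.439 ≈ 25.274
  n=3: λ₃ = 12.6π²/1.4384² - 1.439 ≈ 58.666
Since 1.4π²/1.4384² ≈ 6.678 > 1.439, all λₙ > 0.
The n=1 mode decays slowest → dominates as t → ∞.
Asymptotic: θ ~ c₁ sin(πx/1.4384) e^{-λ₁t} with decay rate λ₁ ≈ 5.239.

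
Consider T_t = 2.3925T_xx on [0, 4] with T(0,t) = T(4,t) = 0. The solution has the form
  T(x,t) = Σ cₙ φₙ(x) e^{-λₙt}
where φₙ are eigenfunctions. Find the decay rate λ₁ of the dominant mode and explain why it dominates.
Eigenvalues: λₙ = 2.3925n²π²/4².
First three modes:
  n=1: λ₁ = 2.3925π²/4² ≈ 1.476
  n=2: λ₂ = 9.57π²/4² ≈ 5.903 (4× faster decay)
  n=3: λ₃ = 21.5325π²/4² ≈ 13.282 (9× faster decay)
As t → ∞, higher modes decay exponentially faster. The n=1 mode dominates: T ~ c₁ sin(πx/4) e^{-λ₁t}.
Decay rate: λ₁ = 2.3925π²/4² ≈ 1.476.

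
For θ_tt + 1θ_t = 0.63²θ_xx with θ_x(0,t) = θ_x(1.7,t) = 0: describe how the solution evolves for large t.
θ → constant (steady state). Damping (γ=1) dissipates the nonconstant modes; with Neumann BCs the spatial average obeys M''+γM'=0 and tends to a finite limit.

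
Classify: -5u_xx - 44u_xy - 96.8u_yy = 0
Parabolic (discriminant = 0).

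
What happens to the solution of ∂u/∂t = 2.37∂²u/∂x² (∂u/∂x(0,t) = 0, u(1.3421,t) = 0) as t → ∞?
u → 0. Heat escapes through the Dirichlet boundary.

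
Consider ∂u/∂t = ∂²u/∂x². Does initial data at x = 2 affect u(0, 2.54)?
Yes, for any finite x. The heat equation has infinite propagation speed, so all initial data affects all points at any t > 0.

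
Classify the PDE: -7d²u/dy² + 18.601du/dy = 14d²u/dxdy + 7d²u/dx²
Rewriting in standard form: -7d²u/dx² - 14d²u/dxdy - 7d²u/dy² + 18.601du/dy = 0. A = -7, B = -14, C = -7. Discriminant B² - 4AC = 0. Since 0 = 0, parabolic.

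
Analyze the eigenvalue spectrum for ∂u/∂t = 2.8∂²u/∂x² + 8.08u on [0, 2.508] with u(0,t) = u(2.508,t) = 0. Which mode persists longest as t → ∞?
Eigenvalues: λₙ = 2.8n²π²/2.508² - 8.08.
First three modes:
  n=1: λ₁ = 2.8π²/2.508² - 8.08 ≈ -3.687
  n=2: λ₂ = 11.2π²/2.508² - 8.08 ≈ 9.494
  n=3: λ₃ = 25.2π²/2.508² - 8.08 ≈ 31.461
Since 2.8π²/2.508² ≈ 4.393 < 8.08, λ₁ < 0.
The n=1 mode grows fastest (−λₙ is largest for n=1) → dominates.
Asymptotic: u ~ c₁ sin(πx/2.508) e^{3.687t} (exponential growth at rate −λ₁ ≈ 3.687).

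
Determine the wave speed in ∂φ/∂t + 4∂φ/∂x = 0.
Speed = 4. Information travels along x - 4t = const (rightward).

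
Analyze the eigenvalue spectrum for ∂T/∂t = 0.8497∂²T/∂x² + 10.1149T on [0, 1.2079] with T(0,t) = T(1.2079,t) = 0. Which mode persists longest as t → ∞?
Eigenvalues: λₙ = 0.8497n²π²/1.2079² - 10.1149.
First three modes:
  n=1: λ₁ = 0.8497π²/1.2079² - 10.1149 ≈ -4.367
  n=2: λ₂ = 3.3988π²/1.2079² - 10.1149 ≈ 12.876
  n=3: λ₃ = 7.6473π²/1.2079² - 10.1149 ≈ 41.616
Since 0.8497π²/1.2079² ≈ 5.748 < 10.1149, λ₁ < 0.
The n=1 mode grows fastest (−λₙ is largest for n=1) → dominates.
Asymptotic: T ~ c₁ sin(πx/1.2079) e^{4.367t} (exponential growth at rate −λ₁ ≈ 4.367).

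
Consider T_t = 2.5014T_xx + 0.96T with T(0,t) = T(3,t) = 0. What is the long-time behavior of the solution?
As t → ∞, T → 0. Diffusion dominates reaction (r=0.96 < κπ²/L²≈2.74); solution decays.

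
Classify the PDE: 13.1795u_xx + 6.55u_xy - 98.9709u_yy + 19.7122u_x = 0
A = 13.1795, B = 6.55, C = -98.9709. Discriminant B² - 4AC = 5260.4504062. Since 5260.4504062 > 0, hyperbolic.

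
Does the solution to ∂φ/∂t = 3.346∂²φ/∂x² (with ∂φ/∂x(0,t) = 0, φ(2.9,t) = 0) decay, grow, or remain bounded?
φ → 0. Heat escapes through the Dirichlet boundary.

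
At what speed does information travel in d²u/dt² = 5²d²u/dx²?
Speed = 5. Information travels along characteristics x = x₀ ± 5t.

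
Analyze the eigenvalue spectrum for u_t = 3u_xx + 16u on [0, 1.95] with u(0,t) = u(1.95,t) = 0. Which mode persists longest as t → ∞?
Eigenvalues: λₙ = 3n²π²/1.95² - 16.
First three modes:
  n=1: λ₁ = 3π²/1.95² - 16 ≈ -8.213
  n=2: λ₂ = 12π²/1.95² - 16 ≈ 15.147
  n=3: λ₃ = 27π²/1.95² - 16 ≈ 54.08
Since 3π²/1.95² ≈ 7.787 < 16, λ₁ < 0.
The n=1 mode grows fastest (−λₙ is largest for n=1) → dominates.
Asymptotic: u ~ c₁ sin(πx/1.95) e^{8.213t} (exponential growth at rate −λ₁ ≈ 8.213).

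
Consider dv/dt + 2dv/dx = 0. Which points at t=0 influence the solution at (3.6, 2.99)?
A single point: x = -2.38. The characteristic through (3.6, 2.99) is x - 2t = const, so x = 3.6 - 2·2.99 = -2.38.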